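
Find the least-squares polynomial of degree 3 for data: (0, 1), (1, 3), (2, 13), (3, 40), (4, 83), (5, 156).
58/63 + (-26/189)x + (319/252)x² + (107/108)x³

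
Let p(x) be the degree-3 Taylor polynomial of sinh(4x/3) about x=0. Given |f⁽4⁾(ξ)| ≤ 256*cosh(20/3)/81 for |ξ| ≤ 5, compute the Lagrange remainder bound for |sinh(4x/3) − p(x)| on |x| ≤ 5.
20000*cosh(20/3)/243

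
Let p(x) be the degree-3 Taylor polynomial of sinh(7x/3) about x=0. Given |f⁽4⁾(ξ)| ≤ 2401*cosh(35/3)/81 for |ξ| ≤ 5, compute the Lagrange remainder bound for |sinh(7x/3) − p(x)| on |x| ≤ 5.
1500625*cosh(35/3)/1944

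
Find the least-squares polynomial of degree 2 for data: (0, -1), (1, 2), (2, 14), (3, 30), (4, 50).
-11/7 + (15/7)x + (19/7)x²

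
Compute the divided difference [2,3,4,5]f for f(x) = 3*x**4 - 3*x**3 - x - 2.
39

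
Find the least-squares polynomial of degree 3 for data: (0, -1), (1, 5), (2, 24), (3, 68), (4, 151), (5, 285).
-64/63 + (767/189)x + (-1/9)x² + (58/27)x³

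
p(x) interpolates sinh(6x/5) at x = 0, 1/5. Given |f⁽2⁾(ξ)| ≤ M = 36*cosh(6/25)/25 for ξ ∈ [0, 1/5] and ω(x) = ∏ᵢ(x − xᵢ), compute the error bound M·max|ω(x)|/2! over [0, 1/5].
9*cosh(6/25)/1250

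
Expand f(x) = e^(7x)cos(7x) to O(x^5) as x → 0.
1 + 7*x - 343*x**3/3 - 2401*x**4/6 + O(x**5)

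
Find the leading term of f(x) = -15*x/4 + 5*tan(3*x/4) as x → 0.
45*x**3/64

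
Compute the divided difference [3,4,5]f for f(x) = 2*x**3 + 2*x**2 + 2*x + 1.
26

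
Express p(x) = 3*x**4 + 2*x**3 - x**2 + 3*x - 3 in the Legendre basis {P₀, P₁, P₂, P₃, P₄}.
(-41/15)P₀ + (21/5)P₁ + (22/21)P₂ + (4/5)P₃ + (24/35)P₄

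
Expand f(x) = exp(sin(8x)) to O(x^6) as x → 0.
1 + 8*x + 32*x**2 - 512*x**4 - 32768*x**5/15 + O(x**6)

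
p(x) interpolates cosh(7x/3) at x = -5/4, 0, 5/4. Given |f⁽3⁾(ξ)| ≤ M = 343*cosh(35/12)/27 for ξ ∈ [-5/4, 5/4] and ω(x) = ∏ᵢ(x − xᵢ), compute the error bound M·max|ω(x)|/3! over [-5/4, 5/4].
42875*sqrt(3)*cosh(35/12)/46656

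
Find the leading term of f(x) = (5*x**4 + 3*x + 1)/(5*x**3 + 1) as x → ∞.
x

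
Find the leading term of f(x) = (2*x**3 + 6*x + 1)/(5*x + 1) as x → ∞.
2*x**2/5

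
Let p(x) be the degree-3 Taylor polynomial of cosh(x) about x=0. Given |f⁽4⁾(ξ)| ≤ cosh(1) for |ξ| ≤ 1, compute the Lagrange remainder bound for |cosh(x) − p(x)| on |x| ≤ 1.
cosh(1)/24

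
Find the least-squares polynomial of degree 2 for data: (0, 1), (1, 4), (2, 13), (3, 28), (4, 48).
32/35 + (13/35)x + (20/7)x²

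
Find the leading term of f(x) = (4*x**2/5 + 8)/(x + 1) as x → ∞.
4*x/5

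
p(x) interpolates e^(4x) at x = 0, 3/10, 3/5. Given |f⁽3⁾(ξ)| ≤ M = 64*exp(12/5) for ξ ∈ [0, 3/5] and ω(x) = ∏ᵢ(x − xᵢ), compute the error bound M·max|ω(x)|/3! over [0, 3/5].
8*sqrt(3)*exp(12/5)/125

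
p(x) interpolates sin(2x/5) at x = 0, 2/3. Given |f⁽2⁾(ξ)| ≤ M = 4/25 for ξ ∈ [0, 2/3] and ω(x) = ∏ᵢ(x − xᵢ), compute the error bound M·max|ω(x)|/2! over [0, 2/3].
2/225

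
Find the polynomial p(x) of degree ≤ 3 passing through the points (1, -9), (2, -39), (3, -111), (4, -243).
-3*x**3 - 3*x**2 - 3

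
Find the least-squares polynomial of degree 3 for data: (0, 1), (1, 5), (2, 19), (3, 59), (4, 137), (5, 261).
9/7 + (4/7)x + (2/7)x² + (2)x³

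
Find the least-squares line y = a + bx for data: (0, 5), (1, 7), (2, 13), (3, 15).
a = 23/5, b = 18/5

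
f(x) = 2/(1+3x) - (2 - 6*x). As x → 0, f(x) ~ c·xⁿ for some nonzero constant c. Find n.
2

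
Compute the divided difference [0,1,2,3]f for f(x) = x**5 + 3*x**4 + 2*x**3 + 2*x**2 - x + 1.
45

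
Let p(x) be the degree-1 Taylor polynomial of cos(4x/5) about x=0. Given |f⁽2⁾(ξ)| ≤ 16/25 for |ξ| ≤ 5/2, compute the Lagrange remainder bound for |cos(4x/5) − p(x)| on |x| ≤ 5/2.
2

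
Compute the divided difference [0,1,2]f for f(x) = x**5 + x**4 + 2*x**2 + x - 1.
24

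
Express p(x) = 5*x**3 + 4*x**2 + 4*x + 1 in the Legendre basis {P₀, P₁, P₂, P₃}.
(7/3)P₀ + (7)P₁ + (8/3)P₂ + (2)P₃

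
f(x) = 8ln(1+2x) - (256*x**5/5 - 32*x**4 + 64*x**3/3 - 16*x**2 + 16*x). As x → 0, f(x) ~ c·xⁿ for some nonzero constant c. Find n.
6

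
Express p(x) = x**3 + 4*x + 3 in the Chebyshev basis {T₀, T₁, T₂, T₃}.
(3)T₀ + (19/4)T₁ + (1/4)T₃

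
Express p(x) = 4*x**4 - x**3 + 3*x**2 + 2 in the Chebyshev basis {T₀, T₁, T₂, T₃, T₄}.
(5)T₀ + (-3/4)T₁ + (7/2)T₂ + (-1/4)T₃ + (1/2)T₄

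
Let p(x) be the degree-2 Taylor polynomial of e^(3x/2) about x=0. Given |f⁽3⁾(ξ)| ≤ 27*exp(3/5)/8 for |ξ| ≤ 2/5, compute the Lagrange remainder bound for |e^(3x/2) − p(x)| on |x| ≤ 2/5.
9*exp(3/5)/250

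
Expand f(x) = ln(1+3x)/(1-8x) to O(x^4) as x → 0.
3*x + 39*x**2/2 + 165*x**3 + O(x**4)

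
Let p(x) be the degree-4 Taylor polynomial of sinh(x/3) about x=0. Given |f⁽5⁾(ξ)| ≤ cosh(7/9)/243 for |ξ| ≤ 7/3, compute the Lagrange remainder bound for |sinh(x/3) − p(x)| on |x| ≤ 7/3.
16807*cosh(7/9)/7085880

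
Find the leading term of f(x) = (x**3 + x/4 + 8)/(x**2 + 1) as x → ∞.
x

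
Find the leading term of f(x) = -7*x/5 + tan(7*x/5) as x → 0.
343*x**3/375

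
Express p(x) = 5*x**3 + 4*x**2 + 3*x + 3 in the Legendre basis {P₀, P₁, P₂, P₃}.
(13/3)P₀ + (6)P₁ + (8/3)P₂ + (2)P₃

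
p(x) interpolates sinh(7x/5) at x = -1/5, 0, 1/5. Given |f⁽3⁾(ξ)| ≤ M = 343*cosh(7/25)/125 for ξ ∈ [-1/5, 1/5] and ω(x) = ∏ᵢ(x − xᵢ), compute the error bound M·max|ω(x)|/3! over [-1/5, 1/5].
343*sqrt(3)*cosh(7/25)/421875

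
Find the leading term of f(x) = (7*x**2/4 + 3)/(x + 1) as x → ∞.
7*x/4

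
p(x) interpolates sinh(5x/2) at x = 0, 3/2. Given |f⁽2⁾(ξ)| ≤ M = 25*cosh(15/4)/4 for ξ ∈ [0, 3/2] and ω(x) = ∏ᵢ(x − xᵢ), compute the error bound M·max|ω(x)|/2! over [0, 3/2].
225*cosh(15/4)/128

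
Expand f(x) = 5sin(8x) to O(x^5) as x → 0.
40*x - 1280*x**3/3 + O(x**5)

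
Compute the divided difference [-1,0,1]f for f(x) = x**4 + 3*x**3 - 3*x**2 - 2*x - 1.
-2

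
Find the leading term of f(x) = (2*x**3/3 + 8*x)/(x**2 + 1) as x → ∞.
2*x/3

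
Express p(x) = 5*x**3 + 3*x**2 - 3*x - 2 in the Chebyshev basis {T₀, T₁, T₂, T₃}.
(-1/2)T₀ + (3/4)T₁ + (3/2)T₂ + (5/4)T₃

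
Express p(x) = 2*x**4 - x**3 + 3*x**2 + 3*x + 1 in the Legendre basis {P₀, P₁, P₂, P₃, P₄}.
(12/5)P₀ + (12/5)P₁ + (22/7)P₂ + (-2/5)P₃ + (16/35)P₄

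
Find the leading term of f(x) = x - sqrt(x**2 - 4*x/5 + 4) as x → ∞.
2/5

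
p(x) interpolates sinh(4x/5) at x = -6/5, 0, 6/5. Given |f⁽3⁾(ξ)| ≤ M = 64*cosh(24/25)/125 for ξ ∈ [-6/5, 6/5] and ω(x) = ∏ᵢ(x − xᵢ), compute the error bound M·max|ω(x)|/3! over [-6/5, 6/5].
512*sqrt(3)*cosh(24/25)/15625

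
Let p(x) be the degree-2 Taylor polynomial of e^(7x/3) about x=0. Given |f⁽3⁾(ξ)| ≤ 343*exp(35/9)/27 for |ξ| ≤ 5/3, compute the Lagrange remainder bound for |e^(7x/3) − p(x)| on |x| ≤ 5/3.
42875*exp(35/9)/4374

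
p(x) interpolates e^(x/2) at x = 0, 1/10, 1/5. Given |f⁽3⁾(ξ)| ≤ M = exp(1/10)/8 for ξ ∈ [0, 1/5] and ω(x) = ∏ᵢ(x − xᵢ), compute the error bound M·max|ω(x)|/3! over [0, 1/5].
sqrt(3)*exp(1/10)/216000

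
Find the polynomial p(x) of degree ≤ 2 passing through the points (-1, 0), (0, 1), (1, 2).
x + 1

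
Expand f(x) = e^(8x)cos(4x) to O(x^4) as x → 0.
1 + 8*x + 24*x**2 + 64*x**3/3 + O(x**4)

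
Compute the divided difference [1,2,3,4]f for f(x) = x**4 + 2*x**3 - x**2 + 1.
12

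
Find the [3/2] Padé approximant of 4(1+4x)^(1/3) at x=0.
(1792*x**3/405 + 448*x**2/15 + 112*x/5 + 4)/(32*x**2/9 + 64*x/15 + 1)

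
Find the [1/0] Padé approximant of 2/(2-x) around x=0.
x/2 + 1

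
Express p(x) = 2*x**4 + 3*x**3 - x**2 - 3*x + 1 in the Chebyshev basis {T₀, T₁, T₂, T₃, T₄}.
(5/4)T₀ + (-3/4)T₁ + (1/2)T₂ + (3/4)T₃ + (1/4)T₄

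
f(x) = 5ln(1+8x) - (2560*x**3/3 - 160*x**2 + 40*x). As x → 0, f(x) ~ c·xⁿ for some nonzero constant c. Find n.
4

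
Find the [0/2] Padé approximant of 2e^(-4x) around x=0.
2/(8*x**2 + 4*x + 1)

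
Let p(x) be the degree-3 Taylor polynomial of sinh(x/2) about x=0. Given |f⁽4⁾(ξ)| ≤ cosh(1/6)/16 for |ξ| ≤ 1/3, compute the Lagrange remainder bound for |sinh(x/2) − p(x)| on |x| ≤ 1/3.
cosh(1/6)/31104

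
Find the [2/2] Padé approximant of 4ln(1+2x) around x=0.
8*x*(x + 1)/(2*x**2/3 + 2*x + 1)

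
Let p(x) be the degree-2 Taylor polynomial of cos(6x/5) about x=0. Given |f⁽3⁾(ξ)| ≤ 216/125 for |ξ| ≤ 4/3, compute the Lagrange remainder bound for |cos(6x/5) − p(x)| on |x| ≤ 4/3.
256/375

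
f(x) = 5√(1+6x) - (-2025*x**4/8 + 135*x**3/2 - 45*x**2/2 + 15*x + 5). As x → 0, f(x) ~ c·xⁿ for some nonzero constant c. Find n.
5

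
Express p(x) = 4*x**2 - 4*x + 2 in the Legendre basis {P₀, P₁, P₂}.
(10/3)P₀ + (-4)P₁ + (8/3)P₂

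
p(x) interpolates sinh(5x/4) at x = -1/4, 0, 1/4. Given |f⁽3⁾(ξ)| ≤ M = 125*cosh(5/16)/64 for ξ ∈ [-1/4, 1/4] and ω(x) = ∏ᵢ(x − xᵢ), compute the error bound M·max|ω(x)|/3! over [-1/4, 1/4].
125*sqrt(3)*cosh(5/16)/110592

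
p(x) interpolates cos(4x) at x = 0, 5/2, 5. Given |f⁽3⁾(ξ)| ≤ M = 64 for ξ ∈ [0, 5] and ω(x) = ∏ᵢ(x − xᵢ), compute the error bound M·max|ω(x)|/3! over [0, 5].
1000*sqrt(3)/27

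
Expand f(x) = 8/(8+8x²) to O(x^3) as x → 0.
1 - x**2 + O(x**3)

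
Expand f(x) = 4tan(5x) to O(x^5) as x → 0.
20*x + 500*x**3/3 + O(x**5)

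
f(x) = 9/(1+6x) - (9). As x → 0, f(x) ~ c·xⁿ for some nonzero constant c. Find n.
1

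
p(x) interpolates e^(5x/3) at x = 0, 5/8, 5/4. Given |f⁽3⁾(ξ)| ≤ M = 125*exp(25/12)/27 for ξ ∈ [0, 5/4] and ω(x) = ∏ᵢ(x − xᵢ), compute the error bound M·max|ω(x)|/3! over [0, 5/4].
15625*sqrt(3)*exp(25/12)/373248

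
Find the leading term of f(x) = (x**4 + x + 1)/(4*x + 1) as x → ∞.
x**3/4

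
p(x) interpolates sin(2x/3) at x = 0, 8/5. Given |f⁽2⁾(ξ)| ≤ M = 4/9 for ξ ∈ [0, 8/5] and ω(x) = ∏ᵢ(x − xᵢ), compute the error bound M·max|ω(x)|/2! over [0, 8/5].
32/225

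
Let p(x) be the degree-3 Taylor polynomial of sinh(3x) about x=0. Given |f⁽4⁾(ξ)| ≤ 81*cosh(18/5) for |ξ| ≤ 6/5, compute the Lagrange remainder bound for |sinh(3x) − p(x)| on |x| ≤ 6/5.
4374*cosh(18/5)/625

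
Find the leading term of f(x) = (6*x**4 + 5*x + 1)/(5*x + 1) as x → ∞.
6*x**3/5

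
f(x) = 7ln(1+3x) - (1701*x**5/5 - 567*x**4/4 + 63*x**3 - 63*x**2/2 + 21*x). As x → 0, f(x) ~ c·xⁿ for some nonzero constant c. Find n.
6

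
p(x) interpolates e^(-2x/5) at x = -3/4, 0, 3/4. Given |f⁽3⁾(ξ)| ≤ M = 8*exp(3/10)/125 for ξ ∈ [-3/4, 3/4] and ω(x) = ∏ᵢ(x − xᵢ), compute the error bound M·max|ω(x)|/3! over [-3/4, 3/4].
sqrt(3)*exp(3/10)/1000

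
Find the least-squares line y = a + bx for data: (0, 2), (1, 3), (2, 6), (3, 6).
a = 2, b = 3/2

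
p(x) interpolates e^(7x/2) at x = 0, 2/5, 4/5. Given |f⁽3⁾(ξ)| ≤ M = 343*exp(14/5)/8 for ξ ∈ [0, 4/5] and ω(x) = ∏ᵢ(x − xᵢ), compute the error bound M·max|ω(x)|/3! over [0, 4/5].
343*sqrt(3)*exp(14/5)/3375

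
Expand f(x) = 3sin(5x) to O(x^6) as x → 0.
15*x - 125*x**3/2 + 625*x**5/8 + O(x**6)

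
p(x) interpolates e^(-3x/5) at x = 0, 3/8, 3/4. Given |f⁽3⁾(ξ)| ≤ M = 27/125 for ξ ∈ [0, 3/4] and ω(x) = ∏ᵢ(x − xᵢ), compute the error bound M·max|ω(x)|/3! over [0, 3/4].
27*sqrt(3)/64000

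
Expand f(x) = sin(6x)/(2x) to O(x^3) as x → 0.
3 - 18*x**2 + O(x**3)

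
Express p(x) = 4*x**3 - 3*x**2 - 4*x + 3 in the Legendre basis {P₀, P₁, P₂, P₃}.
(2)P₀ + (-8/5)P₁ + (-2)P₂ + (8/5)P₃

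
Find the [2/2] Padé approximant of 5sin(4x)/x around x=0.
(20 - 112*x**2/3)/(4*x**2/5 + 1)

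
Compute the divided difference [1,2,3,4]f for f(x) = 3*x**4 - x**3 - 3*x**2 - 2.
29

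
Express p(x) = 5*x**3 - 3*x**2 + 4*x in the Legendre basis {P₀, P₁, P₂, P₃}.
-P₀ + (7)P₁ + (-2)P₂ + (2)P₃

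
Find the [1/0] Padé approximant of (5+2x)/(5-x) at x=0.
3*x/5 + 1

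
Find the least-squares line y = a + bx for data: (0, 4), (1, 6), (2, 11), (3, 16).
a = 31/10, b = 41/10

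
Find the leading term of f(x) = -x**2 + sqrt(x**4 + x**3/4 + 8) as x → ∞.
x/8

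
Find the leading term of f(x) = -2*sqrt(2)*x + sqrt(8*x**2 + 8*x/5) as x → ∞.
sqrt(2)/5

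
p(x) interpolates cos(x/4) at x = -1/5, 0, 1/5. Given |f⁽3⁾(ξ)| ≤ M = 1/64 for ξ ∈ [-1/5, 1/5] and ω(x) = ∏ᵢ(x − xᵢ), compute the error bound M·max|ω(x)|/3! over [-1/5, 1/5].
sqrt(3)/216000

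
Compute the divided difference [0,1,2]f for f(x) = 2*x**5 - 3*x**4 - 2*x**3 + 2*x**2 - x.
5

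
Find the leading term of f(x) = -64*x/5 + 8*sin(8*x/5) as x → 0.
-2048*x**3/375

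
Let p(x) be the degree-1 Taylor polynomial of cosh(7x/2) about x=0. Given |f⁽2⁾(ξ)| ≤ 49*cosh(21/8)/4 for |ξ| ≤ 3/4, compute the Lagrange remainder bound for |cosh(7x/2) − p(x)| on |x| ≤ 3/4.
441*cosh(21/8)/128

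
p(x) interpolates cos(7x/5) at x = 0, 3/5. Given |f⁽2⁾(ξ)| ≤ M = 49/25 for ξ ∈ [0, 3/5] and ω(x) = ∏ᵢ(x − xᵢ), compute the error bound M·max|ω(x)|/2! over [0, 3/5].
441/5000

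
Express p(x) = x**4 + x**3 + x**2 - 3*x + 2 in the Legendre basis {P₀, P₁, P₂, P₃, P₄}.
(38/15)P₀ + (-12/5)P₁ + (26/21)P₂ + (2/5)P₃ + (8/35)P₄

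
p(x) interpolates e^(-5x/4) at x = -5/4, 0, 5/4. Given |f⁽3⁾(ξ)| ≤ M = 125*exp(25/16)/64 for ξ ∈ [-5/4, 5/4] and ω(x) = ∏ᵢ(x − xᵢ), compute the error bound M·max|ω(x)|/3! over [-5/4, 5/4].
15625*sqrt(3)*exp(25/16)/110592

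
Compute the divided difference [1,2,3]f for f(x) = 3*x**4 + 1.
75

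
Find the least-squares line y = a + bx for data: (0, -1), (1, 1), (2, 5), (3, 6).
a = -1, b = 5/2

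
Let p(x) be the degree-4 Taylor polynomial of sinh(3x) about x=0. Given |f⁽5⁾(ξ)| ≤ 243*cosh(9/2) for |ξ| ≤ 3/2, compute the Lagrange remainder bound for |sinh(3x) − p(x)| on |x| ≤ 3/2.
19683*cosh(9/2)/1280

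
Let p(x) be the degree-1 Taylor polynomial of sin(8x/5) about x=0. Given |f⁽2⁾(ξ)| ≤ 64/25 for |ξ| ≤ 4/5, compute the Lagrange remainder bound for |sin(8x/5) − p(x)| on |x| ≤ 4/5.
512/625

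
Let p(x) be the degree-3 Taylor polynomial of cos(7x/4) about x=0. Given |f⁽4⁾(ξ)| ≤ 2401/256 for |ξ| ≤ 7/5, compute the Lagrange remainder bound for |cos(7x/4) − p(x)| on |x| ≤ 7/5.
5764801/3840000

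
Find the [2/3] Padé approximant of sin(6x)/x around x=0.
(6 - 126*x**2/5)/(9*x**2/5 + 1)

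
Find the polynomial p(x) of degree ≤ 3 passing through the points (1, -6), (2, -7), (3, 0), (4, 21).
x**3 - 2*x**2 - 2*x - 3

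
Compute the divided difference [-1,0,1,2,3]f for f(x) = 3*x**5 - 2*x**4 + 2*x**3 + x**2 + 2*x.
13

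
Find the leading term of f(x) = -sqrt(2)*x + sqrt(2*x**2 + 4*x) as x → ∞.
sqrt(2)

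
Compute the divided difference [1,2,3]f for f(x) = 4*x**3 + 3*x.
24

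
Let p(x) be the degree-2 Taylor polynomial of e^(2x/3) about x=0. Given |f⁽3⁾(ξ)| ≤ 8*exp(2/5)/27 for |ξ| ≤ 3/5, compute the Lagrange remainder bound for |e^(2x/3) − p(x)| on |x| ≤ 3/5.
4*exp(2/5)/375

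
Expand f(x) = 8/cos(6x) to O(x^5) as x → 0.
8 + 144*x**2 + 2160*x**4 + O(x**5)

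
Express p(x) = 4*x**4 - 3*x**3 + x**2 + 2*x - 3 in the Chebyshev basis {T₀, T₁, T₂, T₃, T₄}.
-T₀ + (-1/4)T₁ + (5/2)T₂ + (-3/4)T₃ + (1/2)T₄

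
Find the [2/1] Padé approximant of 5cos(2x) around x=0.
5 - 10*x**2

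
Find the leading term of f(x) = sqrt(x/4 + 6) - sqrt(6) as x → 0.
sqrt(6)*x/48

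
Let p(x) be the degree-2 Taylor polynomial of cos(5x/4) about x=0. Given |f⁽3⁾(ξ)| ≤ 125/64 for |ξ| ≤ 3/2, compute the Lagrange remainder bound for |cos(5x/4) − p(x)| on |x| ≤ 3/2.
1125/1024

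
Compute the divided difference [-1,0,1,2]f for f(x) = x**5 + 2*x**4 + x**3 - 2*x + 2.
10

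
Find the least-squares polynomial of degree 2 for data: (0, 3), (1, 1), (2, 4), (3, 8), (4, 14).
92/35 + (-137/70)x + (17/14)x²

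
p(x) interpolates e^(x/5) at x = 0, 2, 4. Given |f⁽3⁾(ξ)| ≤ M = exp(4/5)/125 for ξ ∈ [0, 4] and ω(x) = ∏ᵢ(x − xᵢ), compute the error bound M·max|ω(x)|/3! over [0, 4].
8*sqrt(3)*exp(4/5)/3375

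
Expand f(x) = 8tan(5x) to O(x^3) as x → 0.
40*x + O(x**3)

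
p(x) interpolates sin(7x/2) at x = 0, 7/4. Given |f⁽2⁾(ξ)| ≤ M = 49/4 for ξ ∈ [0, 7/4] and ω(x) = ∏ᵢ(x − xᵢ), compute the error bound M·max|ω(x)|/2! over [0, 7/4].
2401/512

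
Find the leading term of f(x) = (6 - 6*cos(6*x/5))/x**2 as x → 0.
108/25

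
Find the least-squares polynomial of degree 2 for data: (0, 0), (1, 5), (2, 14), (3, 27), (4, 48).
12/35 + (53/35)x + (18/7)x²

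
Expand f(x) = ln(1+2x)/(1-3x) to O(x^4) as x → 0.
2*x + 4*x**2 + 44*x**3/3 + O(x**4)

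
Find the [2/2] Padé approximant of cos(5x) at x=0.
(1 - 125*x**2/12)/(25*x**2/12 + 1)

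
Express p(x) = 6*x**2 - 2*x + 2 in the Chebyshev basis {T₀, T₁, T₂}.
(5)T₀ + (-2)T₁ + (3)T₂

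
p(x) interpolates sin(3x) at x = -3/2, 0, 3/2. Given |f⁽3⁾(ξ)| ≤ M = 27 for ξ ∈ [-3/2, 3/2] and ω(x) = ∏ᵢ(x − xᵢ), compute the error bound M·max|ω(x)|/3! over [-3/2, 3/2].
27*sqrt(3)/8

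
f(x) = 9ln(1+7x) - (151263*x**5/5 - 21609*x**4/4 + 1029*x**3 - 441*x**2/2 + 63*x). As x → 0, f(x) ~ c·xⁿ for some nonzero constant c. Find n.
6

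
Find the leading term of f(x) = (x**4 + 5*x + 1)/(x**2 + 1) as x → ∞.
x**2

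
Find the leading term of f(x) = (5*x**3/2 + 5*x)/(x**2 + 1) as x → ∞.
5*x/2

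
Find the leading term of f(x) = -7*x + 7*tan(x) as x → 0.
7*x**3/3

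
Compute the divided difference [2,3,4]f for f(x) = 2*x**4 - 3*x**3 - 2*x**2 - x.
81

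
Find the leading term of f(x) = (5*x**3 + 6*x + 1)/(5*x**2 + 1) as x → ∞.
x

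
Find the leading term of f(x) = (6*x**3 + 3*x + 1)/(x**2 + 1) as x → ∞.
6*x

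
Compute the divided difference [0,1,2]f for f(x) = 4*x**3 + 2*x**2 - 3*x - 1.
14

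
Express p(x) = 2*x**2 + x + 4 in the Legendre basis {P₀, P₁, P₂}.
(14/3)P₀ + P₁ + (4/3)P₂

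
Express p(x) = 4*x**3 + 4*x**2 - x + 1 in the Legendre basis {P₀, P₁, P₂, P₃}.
(7/3)P₀ + (7/5)P₁ + (8/3)P₂ + (8/5)P₃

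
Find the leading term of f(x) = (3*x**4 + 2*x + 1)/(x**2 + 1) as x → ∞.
3*x**2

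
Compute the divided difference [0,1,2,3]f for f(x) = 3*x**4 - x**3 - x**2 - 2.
17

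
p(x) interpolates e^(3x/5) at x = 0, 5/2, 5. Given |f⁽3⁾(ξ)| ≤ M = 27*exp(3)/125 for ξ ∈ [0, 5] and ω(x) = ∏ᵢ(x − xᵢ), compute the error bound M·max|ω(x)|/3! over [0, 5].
sqrt(3)*exp(3)/8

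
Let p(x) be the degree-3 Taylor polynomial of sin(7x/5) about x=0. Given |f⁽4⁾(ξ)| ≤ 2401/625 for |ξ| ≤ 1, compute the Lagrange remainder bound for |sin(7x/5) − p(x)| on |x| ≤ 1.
2401/15000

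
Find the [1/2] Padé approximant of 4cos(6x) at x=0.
4/(18*x**2 + 1)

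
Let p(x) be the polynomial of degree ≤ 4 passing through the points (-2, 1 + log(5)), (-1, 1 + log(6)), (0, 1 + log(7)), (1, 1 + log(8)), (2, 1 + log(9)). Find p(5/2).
1 + log(1323*2**(3/4)*3**(33/64)*5**(35/128)*7**(61/64)/4096)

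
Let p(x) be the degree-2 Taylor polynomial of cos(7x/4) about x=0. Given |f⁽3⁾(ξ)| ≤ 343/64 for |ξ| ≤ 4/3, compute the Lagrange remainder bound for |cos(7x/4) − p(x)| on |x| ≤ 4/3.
343/162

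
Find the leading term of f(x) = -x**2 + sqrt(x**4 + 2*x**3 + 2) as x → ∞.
x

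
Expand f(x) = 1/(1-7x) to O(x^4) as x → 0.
1 + 7*x + 49*x**2 + 343*x**3 + O(x**4)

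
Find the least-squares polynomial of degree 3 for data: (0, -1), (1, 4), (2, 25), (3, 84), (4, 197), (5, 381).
-50/63 + (190/189)x + (31/252)x² + (323/108)x³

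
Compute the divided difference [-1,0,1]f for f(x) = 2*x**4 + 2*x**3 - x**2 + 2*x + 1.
1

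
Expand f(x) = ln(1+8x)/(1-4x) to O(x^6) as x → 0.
8*x + 512*x**3/3 - 1024*x**4/3 + 77824*x**5/15 + O(x**6)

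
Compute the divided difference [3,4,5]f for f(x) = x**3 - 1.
12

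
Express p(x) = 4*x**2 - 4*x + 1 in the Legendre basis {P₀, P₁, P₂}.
(7/3)P₀ + (-4)P₁ + (8/3)P₂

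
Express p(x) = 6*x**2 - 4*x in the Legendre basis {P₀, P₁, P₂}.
(2)P₀ + (-4)P₁ + (4)P₂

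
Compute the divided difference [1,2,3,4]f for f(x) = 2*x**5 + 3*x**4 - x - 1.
160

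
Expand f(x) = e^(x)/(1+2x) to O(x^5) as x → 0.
1 - x + 5*x**2/2 - 29*x**3/6 + 233*x**4/24 + O(x**5)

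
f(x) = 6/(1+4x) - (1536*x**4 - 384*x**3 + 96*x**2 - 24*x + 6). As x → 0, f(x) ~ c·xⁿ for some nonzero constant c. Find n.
5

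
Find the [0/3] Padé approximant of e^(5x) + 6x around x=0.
1/(-6461*x**3/6 + 217*x**2/2 - 11*x + 1)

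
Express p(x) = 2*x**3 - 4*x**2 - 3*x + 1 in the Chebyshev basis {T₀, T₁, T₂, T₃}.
-T₀ + (-3/2)T₁ + (-2)T₂ + (1/2)T₃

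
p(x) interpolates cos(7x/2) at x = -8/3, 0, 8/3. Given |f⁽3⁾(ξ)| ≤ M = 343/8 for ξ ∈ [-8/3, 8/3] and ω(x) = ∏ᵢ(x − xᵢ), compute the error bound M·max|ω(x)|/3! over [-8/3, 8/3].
21952*sqrt(3)/729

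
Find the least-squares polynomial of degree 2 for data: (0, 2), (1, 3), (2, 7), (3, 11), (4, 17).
64/35 + (33/35)x + (5/7)x²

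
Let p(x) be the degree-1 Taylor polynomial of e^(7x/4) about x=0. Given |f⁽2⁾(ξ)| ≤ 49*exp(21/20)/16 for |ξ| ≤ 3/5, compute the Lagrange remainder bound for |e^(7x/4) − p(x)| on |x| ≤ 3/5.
441*exp(21/20)/800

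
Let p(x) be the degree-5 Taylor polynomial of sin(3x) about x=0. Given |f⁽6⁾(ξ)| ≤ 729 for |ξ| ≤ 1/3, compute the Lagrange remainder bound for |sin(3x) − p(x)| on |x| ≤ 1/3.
1/720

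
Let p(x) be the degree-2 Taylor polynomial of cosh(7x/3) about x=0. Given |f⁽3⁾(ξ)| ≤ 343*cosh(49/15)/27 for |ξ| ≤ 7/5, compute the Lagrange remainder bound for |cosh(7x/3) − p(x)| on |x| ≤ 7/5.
117649*cosh(49/15)/20250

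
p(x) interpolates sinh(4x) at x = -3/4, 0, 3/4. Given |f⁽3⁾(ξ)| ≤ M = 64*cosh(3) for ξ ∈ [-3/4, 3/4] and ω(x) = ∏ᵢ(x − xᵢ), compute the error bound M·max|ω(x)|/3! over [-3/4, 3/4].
sqrt(3)*cosh(3)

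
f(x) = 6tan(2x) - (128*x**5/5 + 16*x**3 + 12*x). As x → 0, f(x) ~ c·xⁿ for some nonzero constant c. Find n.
7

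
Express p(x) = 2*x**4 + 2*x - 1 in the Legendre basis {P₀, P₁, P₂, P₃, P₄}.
(-3/5)P₀ + (2)P₁ + (8/7)P₂ + (16/35)P₄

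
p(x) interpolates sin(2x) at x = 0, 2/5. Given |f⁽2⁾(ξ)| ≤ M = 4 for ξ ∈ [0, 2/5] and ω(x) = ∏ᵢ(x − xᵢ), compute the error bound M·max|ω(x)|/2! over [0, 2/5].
2/25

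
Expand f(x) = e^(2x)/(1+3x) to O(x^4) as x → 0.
1 - x + 5*x**2 - 41*x**3/3 + O(x**4)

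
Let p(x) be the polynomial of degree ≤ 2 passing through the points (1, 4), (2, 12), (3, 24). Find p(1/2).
3/2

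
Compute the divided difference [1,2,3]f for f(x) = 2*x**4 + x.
50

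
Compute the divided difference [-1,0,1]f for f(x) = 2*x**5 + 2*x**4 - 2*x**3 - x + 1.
2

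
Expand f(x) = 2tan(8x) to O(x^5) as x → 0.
16*x + 1024*x**3/3 + O(x**5)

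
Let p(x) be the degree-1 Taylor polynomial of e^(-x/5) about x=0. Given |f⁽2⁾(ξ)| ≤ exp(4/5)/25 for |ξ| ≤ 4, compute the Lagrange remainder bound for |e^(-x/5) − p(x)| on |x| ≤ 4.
8*exp(4/5)/25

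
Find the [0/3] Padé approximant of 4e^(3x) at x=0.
4/(-9*x**3/2 + 9*x**2/2 - 3*x + 1)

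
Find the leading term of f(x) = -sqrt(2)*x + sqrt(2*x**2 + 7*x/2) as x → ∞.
7*sqrt(2)/8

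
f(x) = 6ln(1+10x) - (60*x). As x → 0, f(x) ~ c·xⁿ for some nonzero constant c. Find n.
2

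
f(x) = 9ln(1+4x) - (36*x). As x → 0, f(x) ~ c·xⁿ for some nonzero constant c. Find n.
2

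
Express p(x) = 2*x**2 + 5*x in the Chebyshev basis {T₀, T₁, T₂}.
T₀ + (5)T₁ + T₂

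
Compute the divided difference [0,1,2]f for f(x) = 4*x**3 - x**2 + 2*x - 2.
11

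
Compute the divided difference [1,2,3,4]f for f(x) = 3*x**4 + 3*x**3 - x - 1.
33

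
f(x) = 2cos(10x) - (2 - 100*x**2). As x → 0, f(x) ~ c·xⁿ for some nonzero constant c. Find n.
4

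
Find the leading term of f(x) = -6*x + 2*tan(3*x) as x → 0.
18*x**3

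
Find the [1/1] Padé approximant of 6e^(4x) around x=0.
(12*x + 6)/(1 - 2*x)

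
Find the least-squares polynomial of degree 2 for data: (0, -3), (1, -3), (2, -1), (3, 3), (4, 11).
-99/35 + (-61/35)x + (9/7)x²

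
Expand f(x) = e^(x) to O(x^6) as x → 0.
1 + x + x**2/2 + x**3/6 + x**4/24 + x**5/120 + O(x**6)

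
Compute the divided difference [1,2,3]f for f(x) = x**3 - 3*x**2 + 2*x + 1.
3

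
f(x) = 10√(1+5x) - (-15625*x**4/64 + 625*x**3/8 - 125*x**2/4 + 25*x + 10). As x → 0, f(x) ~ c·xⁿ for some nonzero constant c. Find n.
5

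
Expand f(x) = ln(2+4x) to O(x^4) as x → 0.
log(2) + 2*x - 2*x**2 + 8*x**3/3 + O(x**4)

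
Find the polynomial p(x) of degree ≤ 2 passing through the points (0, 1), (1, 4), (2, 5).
-x**2 + 4*x + 1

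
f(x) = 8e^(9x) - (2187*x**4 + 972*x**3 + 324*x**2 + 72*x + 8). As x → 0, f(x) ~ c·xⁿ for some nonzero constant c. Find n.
5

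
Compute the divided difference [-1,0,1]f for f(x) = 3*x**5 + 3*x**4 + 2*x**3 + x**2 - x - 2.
4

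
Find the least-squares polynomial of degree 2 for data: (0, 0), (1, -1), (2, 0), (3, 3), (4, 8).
(-2)x + x²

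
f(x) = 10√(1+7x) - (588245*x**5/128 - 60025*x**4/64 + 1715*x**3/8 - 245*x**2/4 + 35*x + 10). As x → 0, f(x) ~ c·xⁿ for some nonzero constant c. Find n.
6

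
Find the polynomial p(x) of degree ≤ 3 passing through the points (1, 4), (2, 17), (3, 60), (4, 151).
3*x**3 - 3*x**2 + x + 3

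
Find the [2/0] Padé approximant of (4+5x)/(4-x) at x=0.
3*x**2/8 + 3*x/2 + 1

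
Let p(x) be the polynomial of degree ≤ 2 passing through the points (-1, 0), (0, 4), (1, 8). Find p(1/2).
6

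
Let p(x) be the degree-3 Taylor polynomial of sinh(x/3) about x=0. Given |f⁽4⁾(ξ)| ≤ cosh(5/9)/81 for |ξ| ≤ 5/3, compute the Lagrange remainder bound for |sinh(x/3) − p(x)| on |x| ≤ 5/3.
625*cosh(5/9)/157464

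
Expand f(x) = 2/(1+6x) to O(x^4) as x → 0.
2 - 12*x + 72*x**2 - 432*x**3 + O(x**4)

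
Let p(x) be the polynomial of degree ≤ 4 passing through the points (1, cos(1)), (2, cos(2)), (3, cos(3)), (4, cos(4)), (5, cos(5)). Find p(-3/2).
5005*cos(3)/64 + 1155*cos(5)/128 + 3003*cos(1)/128 - 1365*cos(4)/32 - 2145*cos(2)/32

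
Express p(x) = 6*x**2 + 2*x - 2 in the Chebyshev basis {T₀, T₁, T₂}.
T₀ + (2)T₁ + (3)T₂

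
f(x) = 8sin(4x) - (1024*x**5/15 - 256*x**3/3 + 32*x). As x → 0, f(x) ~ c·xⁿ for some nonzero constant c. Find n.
7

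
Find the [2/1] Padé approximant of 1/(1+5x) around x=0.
1/(5*x + 1)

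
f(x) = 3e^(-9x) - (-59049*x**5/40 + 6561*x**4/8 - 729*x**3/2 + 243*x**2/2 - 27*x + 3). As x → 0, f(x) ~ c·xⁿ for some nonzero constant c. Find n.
6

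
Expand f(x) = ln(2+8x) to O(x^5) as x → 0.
log(2) + 4*x - 8*x**2 + 64*x**3/3 - 64*x**4 + O(x**5)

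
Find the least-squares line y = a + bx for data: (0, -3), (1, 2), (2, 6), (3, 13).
a = -33/10, b = 26/5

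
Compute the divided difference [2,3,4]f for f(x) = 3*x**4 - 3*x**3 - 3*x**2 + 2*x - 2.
135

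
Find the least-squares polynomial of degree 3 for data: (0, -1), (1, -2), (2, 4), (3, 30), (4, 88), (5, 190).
-121/126 + (-587/756)x + (-307/126)x² + (221/108)x³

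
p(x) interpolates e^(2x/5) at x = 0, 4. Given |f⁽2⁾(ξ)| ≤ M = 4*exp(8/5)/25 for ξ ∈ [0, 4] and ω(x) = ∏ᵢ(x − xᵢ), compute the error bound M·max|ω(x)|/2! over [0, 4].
8*exp(8/5)/25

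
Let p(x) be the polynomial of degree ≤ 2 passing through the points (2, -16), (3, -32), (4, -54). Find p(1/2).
-13/4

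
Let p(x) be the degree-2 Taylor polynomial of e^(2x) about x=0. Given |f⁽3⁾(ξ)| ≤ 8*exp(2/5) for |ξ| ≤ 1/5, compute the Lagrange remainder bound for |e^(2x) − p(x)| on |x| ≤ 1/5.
4*exp(2/5)/375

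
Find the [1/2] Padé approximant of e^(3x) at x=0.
(x + 1)/(3*x**2/2 - 2*x + 1)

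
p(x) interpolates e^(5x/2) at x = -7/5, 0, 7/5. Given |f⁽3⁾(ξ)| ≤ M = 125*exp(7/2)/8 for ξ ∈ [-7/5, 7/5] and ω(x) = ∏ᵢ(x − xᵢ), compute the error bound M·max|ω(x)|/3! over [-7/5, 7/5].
343*sqrt(3)*exp(7/2)/216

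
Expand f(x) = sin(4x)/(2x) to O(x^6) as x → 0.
2 - 16*x**2/3 + 64*x**4/15 + O(x**6)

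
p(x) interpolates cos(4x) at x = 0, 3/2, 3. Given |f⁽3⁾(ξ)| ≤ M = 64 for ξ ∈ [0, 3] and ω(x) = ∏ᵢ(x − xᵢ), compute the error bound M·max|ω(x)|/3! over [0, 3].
8*sqrt(3)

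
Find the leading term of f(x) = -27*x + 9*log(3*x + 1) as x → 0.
-81*x**2/2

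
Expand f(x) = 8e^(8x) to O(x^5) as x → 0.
8 + 64*x + 256*x**2 + 2048*x**3/3 + 4096*x**4/3 + O(x**5)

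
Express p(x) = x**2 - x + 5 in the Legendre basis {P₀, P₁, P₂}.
(16/3)P₀ - P₁ + (2/3)P₂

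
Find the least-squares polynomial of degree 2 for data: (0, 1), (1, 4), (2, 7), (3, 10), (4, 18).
10/7 + (8/7)x + (5/7)x²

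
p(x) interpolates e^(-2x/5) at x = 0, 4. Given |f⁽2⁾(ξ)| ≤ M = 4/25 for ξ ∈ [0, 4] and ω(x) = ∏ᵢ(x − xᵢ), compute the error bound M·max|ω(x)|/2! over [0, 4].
8/25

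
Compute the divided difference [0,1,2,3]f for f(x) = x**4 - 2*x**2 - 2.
6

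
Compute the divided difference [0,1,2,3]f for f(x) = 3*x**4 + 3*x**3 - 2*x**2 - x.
21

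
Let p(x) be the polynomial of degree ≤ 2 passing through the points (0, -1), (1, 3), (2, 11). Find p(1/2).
1/2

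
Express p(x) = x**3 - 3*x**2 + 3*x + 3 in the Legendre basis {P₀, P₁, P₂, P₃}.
(2)P₀ + (18/5)P₁ + (-2)P₂ + (2/5)P₃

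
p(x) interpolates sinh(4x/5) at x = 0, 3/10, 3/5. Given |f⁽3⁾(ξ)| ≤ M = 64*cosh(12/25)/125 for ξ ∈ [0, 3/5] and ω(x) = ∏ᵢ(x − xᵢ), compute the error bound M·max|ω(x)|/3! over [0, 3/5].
8*sqrt(3)*cosh(12/25)/15625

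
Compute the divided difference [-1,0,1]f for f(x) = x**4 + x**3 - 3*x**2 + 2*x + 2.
-2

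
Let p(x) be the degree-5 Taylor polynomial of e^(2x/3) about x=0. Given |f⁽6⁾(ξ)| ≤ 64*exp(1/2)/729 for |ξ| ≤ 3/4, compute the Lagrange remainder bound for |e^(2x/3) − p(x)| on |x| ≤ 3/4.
exp(1/2)/46080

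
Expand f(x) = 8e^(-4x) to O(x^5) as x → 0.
8 - 32*x + 64*x**2 - 256*x**3/3 + 256*x**4/3 + O(x**5)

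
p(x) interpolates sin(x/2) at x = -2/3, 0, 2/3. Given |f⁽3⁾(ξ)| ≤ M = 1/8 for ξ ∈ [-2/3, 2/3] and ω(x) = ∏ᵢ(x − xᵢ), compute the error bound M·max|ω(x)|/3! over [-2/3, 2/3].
sqrt(3)/729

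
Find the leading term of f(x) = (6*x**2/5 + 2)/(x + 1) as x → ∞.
6*x/5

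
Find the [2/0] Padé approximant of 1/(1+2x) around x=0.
4*x**2 - 2*x + 1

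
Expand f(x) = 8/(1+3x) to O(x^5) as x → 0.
8 - 24*x + 72*x**2 - 216*x**3 + 648*x**4 + O(x**5)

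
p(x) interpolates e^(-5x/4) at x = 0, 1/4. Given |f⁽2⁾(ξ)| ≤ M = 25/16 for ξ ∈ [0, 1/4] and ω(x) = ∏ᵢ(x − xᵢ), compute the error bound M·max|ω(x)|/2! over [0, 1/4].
25/2048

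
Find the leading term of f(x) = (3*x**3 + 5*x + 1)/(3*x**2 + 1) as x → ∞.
x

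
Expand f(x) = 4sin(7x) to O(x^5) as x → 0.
28*x - 686*x**3/3 + O(x**5)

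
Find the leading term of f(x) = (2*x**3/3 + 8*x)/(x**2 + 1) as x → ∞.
2*x/3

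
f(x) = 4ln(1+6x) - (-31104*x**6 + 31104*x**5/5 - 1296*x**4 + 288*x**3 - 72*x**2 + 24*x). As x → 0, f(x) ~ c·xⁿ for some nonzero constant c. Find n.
7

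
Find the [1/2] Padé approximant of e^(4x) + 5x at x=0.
(1787*x/219 + 1)/(-32*x**2/73 - 184*x/219 + 1)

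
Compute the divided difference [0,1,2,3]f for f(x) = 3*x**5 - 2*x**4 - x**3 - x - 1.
62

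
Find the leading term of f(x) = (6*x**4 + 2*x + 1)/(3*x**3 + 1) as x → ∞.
2*x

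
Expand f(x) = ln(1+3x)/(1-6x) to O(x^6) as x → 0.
3*x + 27*x**2/2 + 90*x**3 + 2079*x**4/4 + 31671*x**5/10 + O(x**6)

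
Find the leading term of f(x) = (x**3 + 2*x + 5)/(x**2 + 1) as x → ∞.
x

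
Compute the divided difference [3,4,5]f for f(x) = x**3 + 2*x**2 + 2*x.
14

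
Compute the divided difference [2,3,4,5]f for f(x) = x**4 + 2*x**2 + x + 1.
14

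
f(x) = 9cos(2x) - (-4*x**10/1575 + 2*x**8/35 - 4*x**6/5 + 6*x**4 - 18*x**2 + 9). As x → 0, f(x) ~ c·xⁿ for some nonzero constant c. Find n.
12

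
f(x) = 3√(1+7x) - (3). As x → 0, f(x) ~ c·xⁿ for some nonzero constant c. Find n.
1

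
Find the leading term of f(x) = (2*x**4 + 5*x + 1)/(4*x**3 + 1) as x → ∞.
x/2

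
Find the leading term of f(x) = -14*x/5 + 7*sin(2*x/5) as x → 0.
-28*x**3/375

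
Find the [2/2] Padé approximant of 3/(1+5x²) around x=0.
3/(5*x**2 + 1)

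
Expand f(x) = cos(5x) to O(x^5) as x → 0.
1 - 25*x**2/2 + 625*x**4/24 + O(x**5)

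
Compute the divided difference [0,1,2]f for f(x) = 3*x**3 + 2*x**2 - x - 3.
11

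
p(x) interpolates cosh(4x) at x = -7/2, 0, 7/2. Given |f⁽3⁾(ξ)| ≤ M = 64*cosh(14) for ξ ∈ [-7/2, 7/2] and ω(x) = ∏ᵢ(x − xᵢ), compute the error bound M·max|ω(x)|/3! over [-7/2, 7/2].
2744*sqrt(3)*cosh(14)/27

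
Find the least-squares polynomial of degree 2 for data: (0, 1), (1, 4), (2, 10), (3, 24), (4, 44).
7/5 + (-7/5)x + (3)x²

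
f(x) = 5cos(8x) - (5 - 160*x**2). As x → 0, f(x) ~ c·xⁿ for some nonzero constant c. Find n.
4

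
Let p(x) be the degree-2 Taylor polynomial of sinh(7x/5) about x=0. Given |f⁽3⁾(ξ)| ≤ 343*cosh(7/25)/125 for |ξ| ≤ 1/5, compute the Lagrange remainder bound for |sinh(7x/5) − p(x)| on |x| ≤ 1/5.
343*cosh(7/25)/93750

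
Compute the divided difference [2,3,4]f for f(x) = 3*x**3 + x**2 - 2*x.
28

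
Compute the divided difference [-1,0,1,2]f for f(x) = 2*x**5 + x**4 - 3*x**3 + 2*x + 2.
9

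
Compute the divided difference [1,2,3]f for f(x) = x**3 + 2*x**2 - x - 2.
8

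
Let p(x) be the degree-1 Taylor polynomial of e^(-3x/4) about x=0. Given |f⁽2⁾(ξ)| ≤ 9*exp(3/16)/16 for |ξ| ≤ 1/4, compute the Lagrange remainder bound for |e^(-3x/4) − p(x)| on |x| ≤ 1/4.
9*exp(3/16)/512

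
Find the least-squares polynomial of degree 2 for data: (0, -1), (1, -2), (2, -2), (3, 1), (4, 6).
-6/7 + (-181/70)x + (15/14)x²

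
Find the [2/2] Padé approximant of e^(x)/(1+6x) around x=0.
(397*x**2/2316 + 259*x/386 + 1)/(-4571*x**2/2316 + 2189*x/386 + 1)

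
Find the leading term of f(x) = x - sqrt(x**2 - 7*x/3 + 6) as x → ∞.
7/6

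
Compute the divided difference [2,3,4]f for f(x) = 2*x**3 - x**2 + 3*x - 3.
17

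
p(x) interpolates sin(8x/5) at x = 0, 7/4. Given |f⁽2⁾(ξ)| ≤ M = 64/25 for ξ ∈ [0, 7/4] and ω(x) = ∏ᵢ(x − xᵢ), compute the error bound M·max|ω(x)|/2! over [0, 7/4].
49/50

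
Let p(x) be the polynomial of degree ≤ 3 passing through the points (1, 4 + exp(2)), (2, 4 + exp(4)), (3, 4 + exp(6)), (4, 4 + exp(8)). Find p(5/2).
-exp(8)/16 - exp(2)/16 + 4 + 9*exp(4)/16 + 9*exp(6)/16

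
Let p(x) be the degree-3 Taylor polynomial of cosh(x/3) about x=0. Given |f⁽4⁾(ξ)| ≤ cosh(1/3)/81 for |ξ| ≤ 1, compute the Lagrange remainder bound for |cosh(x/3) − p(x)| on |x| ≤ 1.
cosh(1/3)/1944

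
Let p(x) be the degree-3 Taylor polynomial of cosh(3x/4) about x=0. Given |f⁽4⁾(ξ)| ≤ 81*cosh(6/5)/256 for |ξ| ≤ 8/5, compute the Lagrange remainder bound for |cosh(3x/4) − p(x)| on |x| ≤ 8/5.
54*cosh(6/5)/625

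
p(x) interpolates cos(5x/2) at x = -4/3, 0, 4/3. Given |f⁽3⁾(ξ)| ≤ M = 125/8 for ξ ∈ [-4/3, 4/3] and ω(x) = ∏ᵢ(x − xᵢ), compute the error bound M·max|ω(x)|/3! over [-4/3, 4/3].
1000*sqrt(3)/729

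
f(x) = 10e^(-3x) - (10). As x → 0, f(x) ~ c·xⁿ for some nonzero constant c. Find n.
1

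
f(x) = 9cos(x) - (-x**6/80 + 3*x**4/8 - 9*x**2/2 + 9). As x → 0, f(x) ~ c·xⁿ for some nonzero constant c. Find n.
8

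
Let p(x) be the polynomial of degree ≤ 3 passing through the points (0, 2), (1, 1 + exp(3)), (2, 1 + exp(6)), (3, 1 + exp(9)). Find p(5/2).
-5*exp(3)/16 + 17/16 + 15*exp(6)/16 + 5*exp(9)/16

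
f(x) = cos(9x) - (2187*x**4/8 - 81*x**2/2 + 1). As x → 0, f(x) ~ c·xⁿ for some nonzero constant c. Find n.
6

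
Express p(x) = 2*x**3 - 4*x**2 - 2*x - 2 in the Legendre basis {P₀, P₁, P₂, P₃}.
(-10/3)P₀ + (-4/5)P₁ + (-8/3)P₂ + (4/5)P₃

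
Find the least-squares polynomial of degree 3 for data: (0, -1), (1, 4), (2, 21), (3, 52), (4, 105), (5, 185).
-8/7 + (7/3)x + (67/28)x² + (11/12)x³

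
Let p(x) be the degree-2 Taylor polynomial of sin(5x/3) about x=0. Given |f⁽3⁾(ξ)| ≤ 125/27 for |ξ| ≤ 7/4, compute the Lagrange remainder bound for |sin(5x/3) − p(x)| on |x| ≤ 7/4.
42875/10368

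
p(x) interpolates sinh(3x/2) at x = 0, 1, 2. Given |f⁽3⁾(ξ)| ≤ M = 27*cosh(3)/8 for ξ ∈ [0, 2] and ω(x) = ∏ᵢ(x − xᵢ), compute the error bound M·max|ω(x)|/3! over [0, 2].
sqrt(3)*cosh(3)/8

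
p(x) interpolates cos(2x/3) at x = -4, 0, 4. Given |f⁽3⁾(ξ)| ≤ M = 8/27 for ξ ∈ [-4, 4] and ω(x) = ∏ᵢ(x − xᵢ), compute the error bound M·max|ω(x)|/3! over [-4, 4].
512*sqrt(3)/729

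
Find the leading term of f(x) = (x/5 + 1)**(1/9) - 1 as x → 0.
x/45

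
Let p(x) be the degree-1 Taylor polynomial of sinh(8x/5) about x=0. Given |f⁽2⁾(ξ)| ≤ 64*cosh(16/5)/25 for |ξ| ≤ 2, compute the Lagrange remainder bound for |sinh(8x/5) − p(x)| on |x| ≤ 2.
128*cosh(16/5)/25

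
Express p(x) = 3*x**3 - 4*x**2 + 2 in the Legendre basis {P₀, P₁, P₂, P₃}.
(2/3)P₀ + (9/5)P₁ + (-8/3)P₂ + (6/5)P₃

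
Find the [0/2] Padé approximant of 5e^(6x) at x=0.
5/(18*x**2 - 6*x + 1)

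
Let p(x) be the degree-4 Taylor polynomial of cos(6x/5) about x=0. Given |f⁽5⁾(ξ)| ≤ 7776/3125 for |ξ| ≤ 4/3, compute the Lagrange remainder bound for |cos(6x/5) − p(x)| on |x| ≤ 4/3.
4096/46875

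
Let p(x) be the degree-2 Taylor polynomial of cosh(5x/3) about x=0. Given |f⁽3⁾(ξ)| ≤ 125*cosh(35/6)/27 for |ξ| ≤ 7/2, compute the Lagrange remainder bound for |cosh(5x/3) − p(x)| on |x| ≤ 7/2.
42875*cosh(35/6)/1296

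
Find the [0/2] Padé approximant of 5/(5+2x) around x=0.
1/(2*x/5 + 1)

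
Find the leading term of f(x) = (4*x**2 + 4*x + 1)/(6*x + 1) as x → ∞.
2*x/3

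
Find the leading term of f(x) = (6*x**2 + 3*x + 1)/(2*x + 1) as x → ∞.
3*x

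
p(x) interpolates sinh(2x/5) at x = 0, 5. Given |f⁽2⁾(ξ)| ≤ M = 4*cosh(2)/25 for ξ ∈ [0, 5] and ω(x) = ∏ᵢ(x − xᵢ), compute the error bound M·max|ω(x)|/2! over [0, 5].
cosh(2)/2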